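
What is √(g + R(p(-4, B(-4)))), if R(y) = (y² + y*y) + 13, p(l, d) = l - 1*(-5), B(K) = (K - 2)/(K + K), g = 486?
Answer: √501 ≈ 22.383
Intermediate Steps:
B(K) = (-2 + K)/(2*K) (B(K) = (-2 + K)/((2*K)) = (-2 + K)*(1/(2*K)) = (-2 + K)/(2*K))
p(l, d) = 5 + l (p(l, d) = l + 5 = 5 + l)
R(y) = 13 + 2*y² (R(y) = (y² + y²) + 13 = 2*y² + 13 = 13 + 2*y²)
√(g + R(p(-4, B(-4)))) = √(486 + (13 + 2*(5 - 4)²)) = √(486 + (13 + 2*1²)) = √(486 + (13 + 2*1)) = √(486 + (13 + 2)) = √(486 + 15) = √501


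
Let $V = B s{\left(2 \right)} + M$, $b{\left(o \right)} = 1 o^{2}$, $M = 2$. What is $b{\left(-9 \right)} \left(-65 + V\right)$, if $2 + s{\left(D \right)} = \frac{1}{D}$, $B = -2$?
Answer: $-4860$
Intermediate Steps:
$s{\left(D \right)} = -2 + \frac{1}{D}$
$b{\left(o \right)} = o^{2}$
$V = 5$ ($V = - 2 \left(-2 + \frac{1}{2}\right) + 2 = \left(-2\right) \left(- \frac{3}{2}\right) + 2 = 3 + 2 = 5$)
$b{\left(-9 \right)} \left(-65 + V\right) = \left(-9\right)^{2} \left(-65 + 5\right) = 81 \left(-60\right) = -4860$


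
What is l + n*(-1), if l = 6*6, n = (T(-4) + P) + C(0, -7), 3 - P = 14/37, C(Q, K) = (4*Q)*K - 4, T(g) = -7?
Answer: 1642/37 ≈ 44.378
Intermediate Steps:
C(Q, K) = -4 + 4*K*Q (C(Q, K) = 4*K*Q - 4 = -4 + 4*K*Q)
P = 97/37 (P = 3 - 14/37 = 97/37 ≈ 2.6216)
n = -310/37 (n = (-7 + 97/37) + (-4 + 4*(-7)*0) = -162/37 + (-4 + 0) = -162/37 - 4 = -310/37 ≈ -8.3784)
l = 36
l + n*(-1) = 36 - 310/37*(-1) = 36 + 310/37 = 1642/37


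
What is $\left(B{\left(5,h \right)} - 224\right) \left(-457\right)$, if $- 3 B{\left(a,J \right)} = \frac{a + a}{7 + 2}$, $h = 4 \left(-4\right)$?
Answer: $\frac{2768506}{27} \approx 1.0254 \cdot 10^{5}$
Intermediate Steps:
$h = -16$
$B{\left(a,J \right)} = - \frac{2 a}{27}$ ($B{\left(a,J \right)} = - \frac{\left(a + a\right) \frac{1}{7 + 2}}{3} = - \frac{2 a \frac{1}{9}}{3} = - \frac{\frac{2}{9} a}{3} = - \frac{2 a}{27}$)
$\left(B{\left(5,h \right)} - 224\right) \left(-457\right) = \left(\left(- \frac{2}{27}\right) 5 - 224\right) \left(-457\right) = \left(- \frac{10}{27} - 224\right) \left(-457\right) = \left(- \frac{6058}{27}\right) \left(-457\right) = \frac{2768506}{27}$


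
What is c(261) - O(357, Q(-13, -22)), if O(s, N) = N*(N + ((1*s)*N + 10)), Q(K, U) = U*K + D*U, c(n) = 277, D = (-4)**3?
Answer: -1027346351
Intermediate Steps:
D = -64
Q(K, U) = -64*U + K*U (Q(K, U) = U*K - 64*U = K*U - 64*U = -64*U + K*U)
O(s, N) = N*(10 + N + N*s) (O(s, N) = N*(N + (s*N + 10)) = N*(N + (N*s + 10)) = N*(N + (10 + N*s)) = N*(10 + N + N*s))
c(261) - O(357, Q(-13, -22)) = 277 - (-22*(-64 - 13))*(10 - 22*(-64 - 13) - 22*(-64 - 13)*357) = 277 - (-22*(-77))*(10 - 22*(-77) - 22*(-77)*357) = 277 - 1694*(10 + 1694 + 1694*357) = 277 - 1694*(10 + 1694 + 604758) = 277 - 1694*606462 = 277 - 1*1027346628 = 277 - 1027346628 = -1027346351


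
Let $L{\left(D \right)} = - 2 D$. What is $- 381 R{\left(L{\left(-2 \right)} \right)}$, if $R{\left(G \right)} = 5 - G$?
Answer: $-381$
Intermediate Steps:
$- 381 R{\left(L{\left(-2 \right)} \right)} = - 381 \left(5 - \left(-2\right) \left(-2\right)\right) = - 381 \left(5 - 4\right) = \left(-381\right) 1 = -381$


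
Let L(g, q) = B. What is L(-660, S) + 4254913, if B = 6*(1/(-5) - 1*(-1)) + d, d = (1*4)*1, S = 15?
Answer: 21274609/5 ≈ 4.2549e+6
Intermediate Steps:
d = 4 (d = 4*1 = 4)
B = 44/5 (B = 6*(1/(-5) - 1*(-1)) + 4 = 6*(-⅕ + 1) + 4 = 6*(⅘) + 4 = 24/5 + 4 = 44/5 ≈ 8.8000)
L(g, q) = 44/5
L(-660, S) + 4254913 = 44/5 + 4254913 = 21274609/5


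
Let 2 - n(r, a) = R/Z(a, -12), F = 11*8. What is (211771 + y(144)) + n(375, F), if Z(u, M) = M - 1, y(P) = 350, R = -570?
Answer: 2757029/13 ≈ 2.1208e+5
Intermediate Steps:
Z(u, M) = -1 + M
F = 88
n(r, a) = -544/13 (n(r, a) = 2 - (-570)/(-1 - 12) = 2 - (-570)/(-13) = 2 - (-570)*(-1)/13 = 2 - 1*570/13 = 2 - 570/13 = -544/13)
(211771 + y(144)) + n(375, F) = (211771 + 350) - 544/13 = 212121 - 544/13 = 2757029/13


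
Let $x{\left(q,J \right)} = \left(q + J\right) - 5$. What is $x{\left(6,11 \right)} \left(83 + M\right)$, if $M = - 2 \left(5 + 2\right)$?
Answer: $828$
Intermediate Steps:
$x{\left(q,J \right)} = -5 + J + q$ ($x{\left(q,J \right)} = \left(J + q\right) - 5 = -5 + J + q$)
$M = -14$ ($M = \left(-2\right) 7 = -14$)
$x{\left(6,11 \right)} \left(83 + M\right) = \left(-5 + 11 + 6\right) \left(83 - 14\right) = 12 \cdot 69 = 828$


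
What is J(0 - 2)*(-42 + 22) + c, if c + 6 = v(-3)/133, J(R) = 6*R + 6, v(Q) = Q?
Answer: 15159/133 ≈ 113.98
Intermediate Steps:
J(R) = 6 + 6*R
c = -801/133 (c = -6 - 3/133 = -801/133 ≈ -6.0226)
J(0 - 2)*(-42 + 22) + c = (6 + 6*(0 - 2))*(-42 + 22) - 801/133 = (6 + 6*(-2))*(-20) - 801/133 = (6 - 12)*(-20) - 801/133 = -6*(-20) - 801/133 = 120 - 801/133 = 15159/133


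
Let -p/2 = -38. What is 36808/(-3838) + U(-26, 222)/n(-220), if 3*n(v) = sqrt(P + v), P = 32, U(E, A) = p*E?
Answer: -18404/1919 + 2964*I*sqrt(47)/47 ≈ -9.5904 + 432.34*I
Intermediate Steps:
p = 76 (p = -2*(-38) = 76)
U(E, A) = 76*E
n(v) = sqrt(32 + v)/3
36808/(-3838) + U(-26, 222)/n(-220) = 36808/(-3838) + (76*(-26))/((sqrt(32 - 220)/3)) = 36808*(-1/3838) - 1976*(-3*I*sqrt(47)/94) = -18404/1919 - 1976*(-3*I*sqrt(47)/94) = -18404/1919 - (-2964)*I*sqrt(47)/47 = -18404/1919 + 2964*I*sqrt(47)/47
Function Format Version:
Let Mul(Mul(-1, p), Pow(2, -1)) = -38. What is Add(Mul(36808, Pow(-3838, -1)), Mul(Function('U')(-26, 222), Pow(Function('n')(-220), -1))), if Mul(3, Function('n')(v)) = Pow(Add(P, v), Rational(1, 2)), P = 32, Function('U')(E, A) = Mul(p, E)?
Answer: Add(Rational(-18404, 1919), Mul(Rational(2964, 47), I, Pow(47, Rational(1, 2)))) ≈ Add(-9.5904, Mul(432.34, I))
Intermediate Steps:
p = 76 (p = Mul(-2, -38) = 76)
Function('U')(E, A) = Mul(76, E)
Function('n')(v) = Mul(Rational(1, 3), Pow(Add(32, v), Rational(1, 2)))
Add(Mul(36808, Pow(-3838, -1)), Mul(Function('U')(-26, 222), Pow(Function('n')(-220), -1))) = Add(Mul(36808, Pow(-3838, -1)), Mul(Mul(76, -26), Pow(Mul(Rational(1, 3), Pow(Add(32, -220), Rational(1, 2))), -1))) = Add(Mul(36808, Rational(-1, 3838)), Mul(-1976, Pow(Mul(Rational(1, 3), Pow(-188, Rational(1, 2))), -1))) = Add(Rational(-18404, 1919), Mul(-1976, Pow(Mul(Rational(1, 3), Mul(2, I, Pow(47, Rational(1, 2)))), -1))) = Add(Rational(-18404, 1919), Mul(-1976, Pow(Mul(Rational(2, 3), I, Pow(47, Rational(1, 2))), -1))) = Add(Rational(-18404, 1919), Mul(-1976, Mul(Rational(-3, 94), I, Pow(47, Rational(1, 2))))) = Add(Rational(-18404, 1919), Mul(Rational(2964, 47), I, Pow(47, Rational(1, 2))))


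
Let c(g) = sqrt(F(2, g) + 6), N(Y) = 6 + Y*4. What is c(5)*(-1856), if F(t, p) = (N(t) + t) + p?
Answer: -5568*sqrt(3) ≈ -9644.1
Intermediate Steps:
N(Y) = 6 + 4*Y
F(t, p) = 6 + p + 5*t (F(t, p) = ((6 + 4*t) + t) + p = (6 + 5*t) + p = 6 + p + 5*t)
c(g) = sqrt(22 + g) (c(g) = sqrt((6 + g + 5*2) + 6) = sqrt((6 + g + 10) + 6) = sqrt((16 + g) + 6) = sqrt(22 + g))
c(5)*(-1856) = sqrt(22 + 5)*(-1856) = sqrt(27)*(-1856) = (3*sqrt(3))*(-1856) = -5568*sqrt(3)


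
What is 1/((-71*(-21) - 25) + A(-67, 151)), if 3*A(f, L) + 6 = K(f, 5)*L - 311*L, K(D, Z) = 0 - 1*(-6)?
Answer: -3/41663 ≈ -7.2006e-5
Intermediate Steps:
K(D, Z) = 6 (K(D, Z) = 0 + 6 = 6)
A(f, L) = -2 - 305*L/3 (A(f, L) = -2 + (6*L - 311*L)/3 = -2 + (-305*L)/3 = -2 - 305*L/3)
1/((-71*(-21) - 25) + A(-67, 151)) = 1/((-71*(-21) - 25) + (-2 - 305/3*151)) = 1/((1491 - 25) + (-2 - 46055/3)) = 1/(1466 - 46061/3) = 1/(-41663/3) = -3/41663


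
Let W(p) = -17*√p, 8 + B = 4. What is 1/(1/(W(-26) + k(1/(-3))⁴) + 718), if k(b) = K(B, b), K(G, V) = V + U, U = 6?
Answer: 5043997544011/3621595094020777 - 111537*I*√26/3621595094020777 ≈ 0.0013928 - 1.5704e-10*I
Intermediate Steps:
B = -4 (B = -8 + 4 = -4)
K(G, V) = 6 + V (K(G, V) = V + 6 = 6 + V)
k(b) = 6 + b
1/(1/(W(-26) + k(1/(-3))⁴) + 718) = 1/(1/(-17*I*√26 + (6 + 1/(-3))⁴) + 718) = 1/(1/(-17*I*√26 + (6 - ⅓)⁴) + 718) = 1/(1/(-17*I*√26 + (17/3)⁴) + 718) = 1/(1/(-17*I*√26 + 83521/81) + 718) = 1/(1/(83521/81 - 17*I*√26) + 718) = 1/(718 + 1/(83521/81 - 17*I*√26))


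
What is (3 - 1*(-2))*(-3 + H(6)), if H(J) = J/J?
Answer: -10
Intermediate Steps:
H(J) = 1
(3 - 1*(-2))*(-3 + H(6)) = (3 - 1*(-2))*(-3 + 1) = (3 + 2)*(-2) = 5*(-2) = -10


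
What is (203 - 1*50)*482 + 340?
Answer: 74086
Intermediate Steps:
(203 - 1*50)*482 + 340 = (203 - 50)*482 + 340 = 153*482 + 340 = 73746 + 340 = 74086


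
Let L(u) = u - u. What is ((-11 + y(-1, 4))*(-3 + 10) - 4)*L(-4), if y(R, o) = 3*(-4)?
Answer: 0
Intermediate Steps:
y(R, o) = -12
L(u) = 0
((-11 + y(-1, 4))*(-3 + 10) - 4)*L(-4) = ((-11 - 12)*(-3 + 10) - 4)*0 = (-23*7 - 4)*0 = (-161 - 4)*0 = -165*0 = 0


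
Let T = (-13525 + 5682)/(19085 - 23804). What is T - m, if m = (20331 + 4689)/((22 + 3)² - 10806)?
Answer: 17992633/4367649 ≈ 4.1195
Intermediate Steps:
T = 713/429 (T = -7843/(-4719) = -7843*(-1/4719) = 713/429 ≈ 1.6620)
m = -25020/10181 (m = 25020/(25² - 10806) = 25020/(625 - 10806) = 25020/(-10181) = 25020*(-1/10181) = -25020/10181 ≈ -2.4575)
T - m = 713/429 - 1*(-25020/10181) = 713/429 + 25020/10181 = 17992633/4367649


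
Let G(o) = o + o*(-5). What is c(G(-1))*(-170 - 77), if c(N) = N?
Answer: -988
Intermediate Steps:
G(o) = -4*o (G(o) = o - 5*o = -4*o)
c(G(-1))*(-170 - 77) = (-4*(-1))*(-170 - 77) = 4*(-247) = -988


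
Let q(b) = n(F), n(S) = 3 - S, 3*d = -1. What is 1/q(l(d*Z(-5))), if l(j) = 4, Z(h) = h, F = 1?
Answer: 1/2 ≈ 0.50000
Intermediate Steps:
d = -1/3 (d = (1/3)*(-1) = -1/3 ≈ -0.33333)
q(b) = 2 (q(b) = 3 - 1*1 = 3 - 1 = 2)
1/q(l(d*Z(-5))) = 1/2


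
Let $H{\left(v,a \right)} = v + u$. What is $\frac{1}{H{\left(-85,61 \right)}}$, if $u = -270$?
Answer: $- \frac{1}{355} \approx -0.0028169$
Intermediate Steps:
$H{\left(v,a \right)} = -270 + v$ ($H{\left(v,a \right)} = v - 270 = -270 + v$)
$\frac{1}{H{\left(-85,61 \right)}} = \frac{1}{-270 - 85} = \frac{1}{-355} = - \frac{1}{355}$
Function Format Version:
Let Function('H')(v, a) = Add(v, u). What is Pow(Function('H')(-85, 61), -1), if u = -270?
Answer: Rational(-1, 355) ≈ -0.0028169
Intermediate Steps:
Function('H')(v, a) = Add(-270, v) (Function('H')(v, a) = Add(v, -270) = Add(-270, v))
Pow(Function('H')(-85, 61), -1) = Pow(Add(-270, -85), -1) = Pow(-355, -1) = Rational(-1, 355)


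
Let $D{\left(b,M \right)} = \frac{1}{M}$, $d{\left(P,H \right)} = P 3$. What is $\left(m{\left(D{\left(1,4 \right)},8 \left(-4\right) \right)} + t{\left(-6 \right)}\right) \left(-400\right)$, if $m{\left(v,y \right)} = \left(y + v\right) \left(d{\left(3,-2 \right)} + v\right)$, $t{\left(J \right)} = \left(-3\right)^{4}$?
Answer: $85075$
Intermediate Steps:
$d{\left(P,H \right)} = 3 P$
$t{\left(J \right)} = 81$
$m{\left(v,y \right)} = \left(9 + v\right) \left(v + y\right)$ ($m{\left(v,y \right)} = \left(y + v\right) \left(3 \cdot 3 + v\right) = \left(v + y\right) \left(9 + v\right) = \left(9 + v\right) \left(v + y\right)$)
$\left(m{\left(D{\left(1,4 \right)},8 \left(-4\right) \right)} + t{\left(-6 \right)}\right) \left(-400\right) = \left(\left(\left(\frac{1}{4}\right)^{2} + \frac{9}{4} + 9 \cdot 8 \left(-4\right) + \frac{8 \left(-4\right)}{4}\right) + 81\right) \left(-400\right) = \left(\left(\left(\frac{1}{4}\right)^{2} + 9 \cdot \frac{1}{4} + 9 \left(-32\right) + \frac{1}{4} \left(-32\right)\right) + 81\right) \left(-400\right) = \left(\left(\frac{1}{16} + \frac{9}{4} - 288 - 8\right) + 81\right) \left(-400\right) = \left(- \frac{4699}{16} + 81\right) \left(-400\right) = \left(- \frac{3403}{16}\right) \left(-400\right) = 85075$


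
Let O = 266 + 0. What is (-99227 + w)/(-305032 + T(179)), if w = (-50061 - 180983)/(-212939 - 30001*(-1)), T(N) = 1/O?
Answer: 344890999758/1060236923237 ≈ 0.32530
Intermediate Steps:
O = 266
T(N) = 1/266
w = 115522/91469 (w = -231044/(-212939 + 30001) = -231044/(-182938) = -231044*(-1/182938) = 115522/91469 ≈ 1.2630)
(-99227 + w)/(-305032 + T(179)) = (-99227 + 115522/91469)/(-305032 + 1/266) = -9076078941/(91469*(-81138511/266)) = -9076078941/91469*(-266/81138511) = 344890999758/1060236923237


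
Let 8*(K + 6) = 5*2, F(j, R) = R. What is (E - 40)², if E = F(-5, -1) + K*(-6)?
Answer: 625/4 ≈ 156.25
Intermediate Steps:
K = -19/4 (K = -6 + (5*2)/8 = -6 + (⅛)*10 = -6 + 5/4 = -19/4 ≈ -4.7500)
E = 55/2 (E = -1 - 19/4*(-6) = -1 + 57/2 = 55/2 ≈ 27.500)
(E - 40)² = (55/2 - 40)² = (-25/2)² = 625/4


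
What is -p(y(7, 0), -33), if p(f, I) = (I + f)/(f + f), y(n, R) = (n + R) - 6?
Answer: 16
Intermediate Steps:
y(n, R) = -6 + R + n (y(n, R) = (R + n) - 6 = -6 + R + n)
p(f, I) = (I + f)/(2*f) (p(f, I) = (I + f)/((2*f)) = (I + f)*(1/(2*f)) = (I + f)/(2*f))
-p(y(7, 0), -33) = -(-33 + (-6 + 0 + 7))/(2*(-6 + 0 + 7)) = -(-33 + 1)/(2*1) = -(-32)/2 = -1*(-16) = 16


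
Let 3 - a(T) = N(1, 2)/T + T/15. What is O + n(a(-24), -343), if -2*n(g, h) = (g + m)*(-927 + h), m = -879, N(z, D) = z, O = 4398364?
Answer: 92235515/24 ≈ 3.8431e+6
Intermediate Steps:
a(T) = 3 - 1/T - T/15 (a(T) = 3 - (1/T + T/15) = 3 + (-1/T - T/15) = 3 - 1/T - T/15)
n(g, h) = -(-927 + h)*(-879 + g)/2 (n(g, h) = -(g - 879)*(-927 + h)/2 = -(-879 + g)*(-927 + h)/2 = -(-927 + h)*(-879 + g)/2)
O + n(a(-24), -343) = 4398364 + (-814833/2 + (879/2)*(-343) + 927*(3 - 1/(-24) - 1/15*(-24))/2 - ½*(3 - 1/(-24) - 1/15*(-24))*(-343)) = 4398364 + (-814833/2 - 301497/2 + 927*(3 - 1*(-1/24) + 8/5)/2 - ½*(3 - 1*(-1/24) + 8/5)*(-343)) = 4398364 + (-814833/2 - 301497/2 + 927*(3 + 1/24 + 8/5)/2 - ½*(3 + 1/24 + 8/5)*(-343)) = 4398364 + (-814833/2 - 301497/2 + (927/2)*(557/120) - ½*557/120*(-343)) = 4398364 + (-814833/2 - 301497/2 + 172113/80 + 191051/240) = 4398364 - 13325221/24 = 92235515/24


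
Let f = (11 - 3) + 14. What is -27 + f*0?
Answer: -27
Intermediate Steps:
f = 22 (f = 8 + 14 = 22)
-27 + f*0 = -27 + 22*0 = -27 + 0 = -27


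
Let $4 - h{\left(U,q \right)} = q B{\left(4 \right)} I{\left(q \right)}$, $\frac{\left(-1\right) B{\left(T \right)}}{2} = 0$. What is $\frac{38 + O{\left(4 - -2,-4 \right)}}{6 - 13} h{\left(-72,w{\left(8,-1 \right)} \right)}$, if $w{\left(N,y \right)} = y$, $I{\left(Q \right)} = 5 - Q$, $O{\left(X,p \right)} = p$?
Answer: $- \frac{136}{7} \approx -19.429$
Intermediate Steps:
$B{\left(T \right)} = 0$ ($B{\left(T \right)} = \left(-2\right) 0 = 0$)
$h{\left(U,q \right)} = 4$ ($h{\left(U,q \right)} = 4 - q 0 \left(5 - q\right) = 4 - 0 \left(5 - q\right) = 4 - 0 = 4 + 0 = 4$)
$\frac{38 + O{\left(4 - -2,-4 \right)}}{6 - 13} h{\left(-72,w{\left(8,-1 \right)} \right)} = \frac{38 - 4}{6 - 13} \cdot 4 = \frac{34}{-7} \cdot 4 = 34 \left(- \frac{1}{7}\right) 4 = \left(- \frac{34}{7}\right) 4 = - \frac{136}{7}$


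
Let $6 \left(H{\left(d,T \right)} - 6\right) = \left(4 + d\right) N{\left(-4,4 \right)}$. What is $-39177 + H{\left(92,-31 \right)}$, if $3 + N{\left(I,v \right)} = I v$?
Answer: $-39475$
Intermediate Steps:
$N{\left(I,v \right)} = -3 + I v$
$H{\left(d,T \right)} = - \frac{20}{3} - \frac{19 d}{6}$ ($H{\left(d,T \right)} = 6 + \frac{\left(4 + d\right) \left(-3 - 16\right)}{6} = 6 + \frac{\left(4 + d\right) \left(-19\right)}{6} = 6 + \frac{-76 - 19 d}{6} = 6 - \left(\frac{38}{3} + \frac{19 d}{6}\right) = - \frac{20}{3} - \frac{19 d}{6}$)
$-39177 + H{\left(92,-31 \right)} = -39177 - 298 = -39475$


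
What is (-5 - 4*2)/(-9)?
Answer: 13/9 ≈ 1.4444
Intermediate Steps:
(-5 - 4*2)/(-9) = -(-5 - 8)/9 = -⅑*(-13) = 13/9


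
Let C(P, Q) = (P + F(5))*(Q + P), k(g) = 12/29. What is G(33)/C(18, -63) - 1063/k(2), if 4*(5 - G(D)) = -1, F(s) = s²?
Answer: -1656953/645 ≈ -2568.9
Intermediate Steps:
G(D) = 21/4 (G(D) = 5 - ¼*(-1) = 5 + ¼ = 21/4)
k(g) = 12/29 (k(g) = 12*(1/29) = 12/29)
C(P, Q) = (25 + P)*(P + Q) (C(P, Q) = (P + 5²)*(Q + P) = (P + 25)*(P + Q) = (25 + P)*(P + Q))
G(33)/C(18, -63) - 1063/k(2) = 21/(4*(18² + 25*18 + 25*(-63) + 18*(-63))) - 1063/12/29 = 21/(4*(324 + 450 - 1575 - 1134)) - 1063*29/12 = (21/4)/(-1935) - 30827/12 = (21/4)*(-1/1935) - 30827/12 = -7/2580 - 30827/12 = -1656953/645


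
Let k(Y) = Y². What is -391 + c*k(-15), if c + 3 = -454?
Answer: -103216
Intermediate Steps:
c = -457 (c = -3 - 454 = -457)
-391 + c*k(-15) = -391 - 457*(-15)² = -391 - 457*225 = -391 - 102825 = -103216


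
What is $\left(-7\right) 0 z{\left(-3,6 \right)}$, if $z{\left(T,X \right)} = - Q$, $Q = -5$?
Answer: $0$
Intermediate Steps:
$z{\left(T,X \right)} = 5$ ($z{\left(T,X \right)} = \left(-1\right) \left(-5\right) = 5$)
$\left(-7\right) 0 z{\left(-3,6 \right)} = \left(-7\right) 0 \cdot 5 = 0 \cdot 5 = 0$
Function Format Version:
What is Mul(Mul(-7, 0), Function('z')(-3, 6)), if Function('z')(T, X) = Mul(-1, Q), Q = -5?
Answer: 0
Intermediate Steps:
Function('z')(T, X) = 5 (Function('z')(T, X) = Mul(-1, -5) = 5)
Mul(Mul(-7, 0), Function('z')(-3, 6)) = Mul(Mul(-7, 0), 5) = Mul(0, 5) = 0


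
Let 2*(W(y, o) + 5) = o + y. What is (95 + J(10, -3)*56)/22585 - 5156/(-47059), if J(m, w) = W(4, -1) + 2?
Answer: 116965909/1062827515 ≈ 0.11005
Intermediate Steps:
W(y, o) = -5 + o/2 + y/2 (W(y, o) = -5 + (o + y)/2 = -5 + (o/2 + y/2) = -5 + o/2 + y/2)
J(m, w) = -3/2 (J(m, w) = (-5 + (½)*(-1) + (½)*4) + 2 = (-5 - ½ + 2) + 2 = -7/2 + 2 = -3/2)
(95 + J(10, -3)*56)/22585 - 5156/(-47059) = (95 - 3/2*56)/22585 - 5156/(-47059) = (95 - 84)*(1/22585) - 5156*(-1/47059) = 11*(1/22585) + 5156/47059 = 11/22585 + 5156/47059 = 116965909/1062827515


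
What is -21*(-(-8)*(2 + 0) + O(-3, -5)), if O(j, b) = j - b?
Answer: -378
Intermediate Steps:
-21*(-(-8)*(2 + 0) + O(-3, -5)) = -21*(-(-8)*(2 + 0) + (-3 - 1*(-5))) = -21*(-(-8)*2 + (-3 + 5)) = -21*(-4*(-4) + 2) = -21*(16 + 2) = -21*18 = -378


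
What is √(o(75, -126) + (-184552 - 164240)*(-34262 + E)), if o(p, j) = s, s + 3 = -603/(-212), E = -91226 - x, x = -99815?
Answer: 3*√11179241990003/106 ≈ 94628.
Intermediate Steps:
E = 8589 (E = -91226 - 1*(-99815) = -91226 + 99815 = 8589)
s = -33/212 (s = -3 - 603/(-212) = -3 - 603*(-1/212) = -3 + 603/212 = -33/212 ≈ -0.15566)
o(p, j) = -33/212
√(o(75, -126) + (-184552 - 164240)*(-34262 + E)) = √(-33/212 + (-184552 - 164240)*(-34262 + 8589)) = √(-33/212 - 348792*(-25673)) = √(-33/212 + 8954537016) = √(1898361847359/212) = 3*√11179241990003/106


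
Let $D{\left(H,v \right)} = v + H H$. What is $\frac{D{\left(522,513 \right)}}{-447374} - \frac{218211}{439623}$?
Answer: $- \frac{72545896015}{65558633334} \approx -1.1066$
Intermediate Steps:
$D{\left(H,v \right)} = v + H^{2}$
$\frac{D{\left(522,513 \right)}}{-447374} - \frac{218211}{439623} = \frac{513 + 522^{2}}{-447374} - \frac{218211}{439623} = \left(513 + 272484\right) \left(- \frac{1}{447374}\right) - \frac{72737}{146541} = 272997 \left(- \frac{1}{447374}\right) - \frac{72737}{146541} = - \frac{272997}{447374} - \frac{72737}{146541} = - \frac{72545896015}{65558633334}$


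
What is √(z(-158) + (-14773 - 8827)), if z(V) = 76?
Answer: 2*I*√5881 ≈ 153.38*I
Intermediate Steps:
√(z(-158) + (-14773 - 8827)) = √(76 + (-14773 - 8827)) = √(76 - 23600) = √(-23524) = 2*I*√5881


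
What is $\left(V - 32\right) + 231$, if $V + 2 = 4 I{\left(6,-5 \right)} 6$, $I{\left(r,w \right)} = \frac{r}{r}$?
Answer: $221$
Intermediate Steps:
$I{\left(r,w \right)} = 1$
$V = 22$ ($V = -2 + 4 \cdot 1 \cdot 6 = -2 + 4 \cdot 6 = -2 + 24 = 22$)
$\left(V - 32\right) + 231 = \left(22 - 32\right) + 231 = -10 + 231 = 221$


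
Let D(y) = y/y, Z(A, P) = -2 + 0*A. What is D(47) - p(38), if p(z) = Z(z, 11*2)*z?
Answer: 77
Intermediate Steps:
Z(A, P) = -2 (Z(A, P) = -2 + 0 = -2)
D(y) = 1
p(z) = -2*z
D(47) - p(38) = 1 - (-2)*38 = 1 - 1*(-76) = 1 + 76 = 77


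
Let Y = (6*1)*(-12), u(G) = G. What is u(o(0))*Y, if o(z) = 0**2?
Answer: 0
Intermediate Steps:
o(z) = 0
Y = -72 (Y = 6*(-12) = -72)
u(o(0))*Y = 0*(-72) = 0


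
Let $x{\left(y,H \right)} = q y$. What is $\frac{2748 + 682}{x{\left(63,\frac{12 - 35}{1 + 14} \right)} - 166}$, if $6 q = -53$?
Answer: $- \frac{1372}{289} \approx -4.7474$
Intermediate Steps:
$q = - \frac{53}{6}$ ($q = \frac{1}{6} \left(-53\right) = - \frac{53}{6} \approx -8.8333$)
$x{\left(y,H \right)} = - \frac{53 y}{6}$
$\frac{2748 + 682}{x{\left(63,\frac{12 - 35}{1 + 14} \right)} - 166} = \frac{2748 + 682}{\left(- \frac{53}{6}\right) 63 - 166} = \frac{3430}{- \frac{1113}{2} - 166} = \frac{3430}{- \frac{1445}{2}} = 3430 \left(- \frac{2}{1445}\right) = - \frac{1372}{289}$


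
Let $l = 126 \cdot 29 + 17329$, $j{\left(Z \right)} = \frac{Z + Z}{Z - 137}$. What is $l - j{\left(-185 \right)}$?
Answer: $\frac{3378078}{161} \approx 20982.0$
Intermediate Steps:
$j{\left(Z \right)} = \frac{2 Z}{-137 + Z}$
$l = 20983$ ($l = 3654 + 17329 = 20983$)
$l - j{\left(-185 \right)} = 20983 - 2 \left(-185\right) \frac{1}{-137 - 185} = 20983 - 2 \left(-185\right) \frac{1}{-322} = 20983 - 2 \left(-185\right) \left(- \frac{1}{322}\right) = 20983 - \frac{185}{161} = \frac{3378078}{161}$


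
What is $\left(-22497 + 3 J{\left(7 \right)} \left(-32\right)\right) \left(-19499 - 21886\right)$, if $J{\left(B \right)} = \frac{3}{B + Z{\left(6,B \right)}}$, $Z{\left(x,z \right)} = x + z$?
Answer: $931634289$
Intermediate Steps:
$J{\left(B \right)} = \frac{3}{6 + 2 B}$ ($J{\left(B \right)} = \frac{3}{B + \left(6 + B\right)} = \frac{3}{6 + 2 B}$)
$\left(-22497 + 3 J{\left(7 \right)} \left(-32\right)\right) \left(-19499 - 21886\right) = \left(-22497 + 3 \frac{3}{2 \left(3 + 7\right)} \left(-32\right)\right) \left(-19499 - 21886\right) = \left(-22497 + 3 \frac{3}{2 \cdot 10} \left(-32\right)\right) \left(-41385\right) = \left(-22497 + 3 \cdot \frac{3}{2} \cdot \frac{1}{10} \left(-32\right)\right) \left(-41385\right) = \left(-22497 + 3 \cdot \frac{3}{20} \left(-32\right)\right) \left(-41385\right) = \left(-22497 + \frac{9}{20} \left(-32\right)\right) \left(-41385\right) = \left(-22497 - \frac{72}{5}\right) \left(-41385\right) = \left(- \frac{112557}{5}\right) \left(-41385\right) = 931634289$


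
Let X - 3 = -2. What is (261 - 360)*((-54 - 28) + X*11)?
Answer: 7029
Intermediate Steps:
X = 1 (X = 3 - 2 = 1)
(261 - 360)*((-54 - 28) + X*11) = (261 - 360)*((-54 - 28) + 1*11) = -99*(-82 + 11) = -99*(-71) = 7029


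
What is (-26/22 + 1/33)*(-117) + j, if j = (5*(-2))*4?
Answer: 1042/11 ≈ 94.727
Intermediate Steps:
j = -40 (j = -10*4 = -40)
(-26/22 + 1/33)*(-117) + j = (-26/22 + 1/33)*(-117) - 40 = (-26*1/22 + 1*(1/33))*(-117) - 40 = (-13/11 + 1/33)*(-117) - 40 = -38/33*(-117) - 40 = 1482/11 - 40 = 1042/11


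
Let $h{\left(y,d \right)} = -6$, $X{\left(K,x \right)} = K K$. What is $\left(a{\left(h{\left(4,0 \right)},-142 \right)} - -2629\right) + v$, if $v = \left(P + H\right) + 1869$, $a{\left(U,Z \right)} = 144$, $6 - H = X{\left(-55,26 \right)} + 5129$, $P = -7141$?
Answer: $-10647$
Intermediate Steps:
$X{\left(K,x \right)} = K^{2}$
$H = -8148$ ($H = 6 - \left(\left(-55\right)^{2} + 5129\right) = 6 - \left(3025 + 5129\right) = 6 - 8154 = -8148$)
$v = -13420$ ($v = \left(-7141 - 8148\right) + 1869 = -15289 + 1869 = -13420$)
$\left(a{\left(h{\left(4,0 \right)},-142 \right)} - -2629\right) + v = \left(144 - -2629\right) - 13420 = \left(144 + 2629\right) - 13420 = 2773 - 13420 = -10647$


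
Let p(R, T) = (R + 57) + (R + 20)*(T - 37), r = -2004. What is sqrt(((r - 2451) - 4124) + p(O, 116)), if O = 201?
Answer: sqrt(9138) ≈ 95.593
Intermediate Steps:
p(R, T) = 57 + R + (-37 + T)*(20 + R) (p(R, T) = (57 + R) + (20 + R)*(-37 + T) = (57 + R) + (-37 + T)*(20 + R) = 57 + R + (-37 + T)*(20 + R))
sqrt(((r - 2451) - 4124) + p(O, 116)) = sqrt(((-2004 - 2451) - 4124) + (-683 - 36*201 + 20*116 + 201*116)) = sqrt((-4455 - 4124) + (-683 - 7236 + 2320 + 23316)) = sqrt(-8579 + 17717) = sqrt(9138)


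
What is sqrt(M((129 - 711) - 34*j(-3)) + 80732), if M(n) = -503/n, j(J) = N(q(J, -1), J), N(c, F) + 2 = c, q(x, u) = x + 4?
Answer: sqrt(6061104543)/274 ≈ 284.14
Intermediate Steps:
q(x, u) = 4 + x
N(c, F) = -2 + c
j(J) = 2 + J (j(J) = -2 + (4 + J) = 2 + J)
sqrt(M((129 - 711) - 34*j(-3)) + 80732) = sqrt(-503/((129 - 711) - 34*(2 - 3)) + 80732) = sqrt(-503/(-582 - 34*(-1)) + 80732) = sqrt(-503/(-582 + 34) + 80732) = sqrt(-503/(-548) + 80732) = sqrt(-503*(-1/548) + 80732) = sqrt(503/548 + 80732) = sqrt(44241639/548) = sqrt(6061104543)/274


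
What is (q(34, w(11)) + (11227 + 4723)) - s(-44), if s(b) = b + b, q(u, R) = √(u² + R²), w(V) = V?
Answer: 16038 + √1277 ≈ 16074.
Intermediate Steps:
q(u, R) = √(R² + u²)
s(b) = 2*b
(q(34, w(11)) + (11227 + 4723)) - s(-44) = (√(11² + 34²) + (11227 + 4723)) - 2*(-44) = (√(121 + 1156) + 15950) - 1*(-88) = (√1277 + 15950) + 88 = (15950 + √1277) + 88 = 16038 + √1277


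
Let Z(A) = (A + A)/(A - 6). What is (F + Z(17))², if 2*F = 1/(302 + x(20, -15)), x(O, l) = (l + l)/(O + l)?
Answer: 405579321/42406144 ≈ 9.5642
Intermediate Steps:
Z(A) = 2*A/(-6 + A) (Z(A) = (2*A)/(-6 + A) = 2*A/(-6 + A))
x(O, l) = 2*l/(O + l) (x(O, l) = (2*l)/(O + l) = 2*l/(O + l))
F = 1/592 (F = 1/(2*(302 + 2*(-15)/(20 - 15))) = 1/(2*(302 + 2*(-15)/5)) = 1/(2*(302 + 2*(-15)*(⅕))) = 1/(2*(302 - 6)) = (½)/296 = (½)*(1/296) = 1/592 ≈ 0.0016892)
(F + Z(17))² = (1/592 + 2*17/(-6 + 17))² = (1/592 + 2*17/11)² = (1/592 + 2*17*(1/11))² = (1/592 + 34/11)² = (20139/6512)² = 405579321/42406144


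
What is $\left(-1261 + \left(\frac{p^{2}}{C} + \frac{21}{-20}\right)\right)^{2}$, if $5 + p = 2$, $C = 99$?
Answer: $\frac{77078972161}{48400} \approx 1.5925 \cdot 10^{6}$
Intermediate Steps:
$p = -3$ ($p = -5 + 2 = -3$)
$\left(-1261 + \left(\frac{p^{2}}{C} + \frac{21}{-20}\right)\right)^{2} = \left(-1261 + \left(\frac{\left(-3\right)^{2}}{99} + \frac{21}{-20}\right)\right)^{2} = \left(-1261 + \left(9 \cdot \frac{1}{99} + 21 \left(- \frac{1}{20}\right)\right)\right)^{2} = \left(-1261 + \left(\frac{1}{11} - \frac{21}{20}\right)\right)^{2} = \left(-1261 - \frac{211}{220}\right)^{2} = \left(- \frac{277631}{220}\right)^{2} = \frac{77078972161}{48400}$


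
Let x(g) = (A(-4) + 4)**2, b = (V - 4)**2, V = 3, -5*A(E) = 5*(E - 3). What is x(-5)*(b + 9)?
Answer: 1210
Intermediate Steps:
A(E) = 3 - E (A(E) = -(E - 3) = -(-3 + E) = -(-15 + 5*E)/5 = 3 - E)
b = 1 (b = (3 - 4)**2 = (-1)**2 = 1)
x(g) = 121 (x(g) = ((3 - 1*(-4)) + 4)**2 = ((3 + 4) + 4)**2 = (7 + 4)**2 = 11**2 = 121)
x(-5)*(b + 9) = 121*(1 + 9) = 121*10 = 1210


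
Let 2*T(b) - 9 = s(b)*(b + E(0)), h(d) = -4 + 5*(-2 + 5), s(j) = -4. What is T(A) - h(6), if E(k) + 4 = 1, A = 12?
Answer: -49/2 ≈ -24.500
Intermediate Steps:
E(k) = -3 (E(k) = -4 + 1 = -3)
h(d) = 11 (h(d) = -4 + 5*3 = -4 + 15 = 11)
T(b) = 21/2 - 2*b (T(b) = 9/2 + (-4*(b - 3))/2 = 9/2 + (-4*(-3 + b))/2 = 9/2 + (12 - 4*b)/2 = 9/2 + (6 - 2*b) = 21/2 - 2*b)
T(A) - h(6) = (21/2 - 2*12) - 1*11 = (21/2 - 24) - 11 = -27/2 - 11 = -49/2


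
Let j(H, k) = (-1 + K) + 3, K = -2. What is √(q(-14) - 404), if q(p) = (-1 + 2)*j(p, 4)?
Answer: 2*I*√101 ≈ 20.1*I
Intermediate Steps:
j(H, k) = 0 (j(H, k) = (-1 - 2) + 3 = -3 + 3 = 0)
q(p) = 0 (q(p) = (-1 + 2)*0 = 1*0 = 0)
√(q(-14) - 404) = √(0 - 404) = √(-404) = 2*I*√101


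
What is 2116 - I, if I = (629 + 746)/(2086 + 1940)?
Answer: 774331/366 ≈ 2115.7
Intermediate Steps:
I = 125/366 (I = 1375/4026 = 1375*(1/4026) = 125/366 ≈ 0.34153)
2116 - I = 2116 - 1*125/366 = 2116 - 125/366 = 774331/366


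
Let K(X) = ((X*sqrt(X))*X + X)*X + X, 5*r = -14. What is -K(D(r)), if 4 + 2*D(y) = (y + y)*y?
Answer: -24966/625 - 3112136*sqrt(146)/78125 ≈ -521.28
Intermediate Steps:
r = -14/5 (r = (1/5)*(-14) = -14/5 ≈ -2.8000)
D(y) = -2 + y**2 (D(y) = -2 + ((y + y)*y)/2 = -2 + ((2*y)*y)/2 = -2 + (2*y**2)/2 = -2 + y**2)
K(X) = X + X*(X + X**(5/2)) (K(X) = (X**(3/2)*X + X)*X + X = (X**(5/2) + X)*X + X = (X + X**(5/2))*X + X = X*(X + X**(5/2)) + X = X + X*(X + X**(5/2)))
-K(D(r)) = -((-2 + (-14/5)**2) + (-2 + (-14/5)**2)**2 + (-2 + (-14/5)**2)**(7/2)) = -((-2 + 196/25) + (-2 + 196/25)**2 + (-2 + 196/25)**(7/2)) = -(146/25 + (146/25)**2 + (146/25)**(7/2)) = -(146/25 + 21316/625 + 3112136*sqrt(146)/78125) = -(24966/625 + 3112136*sqrt(146)/78125) = -24966/625 - 3112136*sqrt(146)/78125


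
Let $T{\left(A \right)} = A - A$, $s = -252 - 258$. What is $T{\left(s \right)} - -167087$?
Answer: $167087$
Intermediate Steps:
$s = -510$ ($s = -252 - 258 = -510$)
$T{\left(A \right)} = 0$
$T{\left(s \right)} - -167087 = 0 - -167087 = 0 + 167087 = 167087$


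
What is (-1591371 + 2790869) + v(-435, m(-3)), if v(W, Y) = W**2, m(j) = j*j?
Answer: 1388723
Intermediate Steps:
m(j) = j**2
(-1591371 + 2790869) + v(-435, m(-3)) = (-1591371 + 2790869) + (-435)**2 = 1199498 + 189225 = 1388723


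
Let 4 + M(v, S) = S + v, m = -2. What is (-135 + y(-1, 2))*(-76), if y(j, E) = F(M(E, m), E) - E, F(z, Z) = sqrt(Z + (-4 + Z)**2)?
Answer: 10412 - 76*sqrt(6) ≈ 10226.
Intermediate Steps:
M(v, S) = -4 + S + v (M(v, S) = -4 + (S + v) = -4 + S + v)
y(j, E) = sqrt(E + (-4 + E)**2) - E
(-135 + y(-1, 2))*(-76) = (-135 + (sqrt(2 + (-4 + 2)**2) - 1*2))*(-76) = (-135 + (sqrt(2 + (-2)**2) - 2))*(-76) = (-135 + (sqrt(2 + 4) - 2))*(-76) = (-135 + (sqrt(6) - 2))*(-76) = (-135 + (-2 + sqrt(6)))*(-76) = (-137 + sqrt(6))*(-76) = 10412 - 76*sqrt(6)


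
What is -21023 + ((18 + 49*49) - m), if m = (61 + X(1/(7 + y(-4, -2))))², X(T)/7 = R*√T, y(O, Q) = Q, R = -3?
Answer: -112066/5 + 2562*√5/5 ≈ -21267.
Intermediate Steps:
X(T) = -21*√T (X(T) = 7*(-3*√T) = -21*√T)
m = (61 - 21*√5/5)² (m = (61 - 21/√(7 - 2))² = (61 - 21*√5/5)² ≈ 2663.4)
-21023 + ((18 + 49*49) - m) = -21023 + ((18 + 49*49) - (19046/5 - 2562*√5/5)) = -21023 + ((18 + 2401) + (-19046/5 + 2562*√5/5)) = -21023 + (2419 + (-19046/5 + 2562*√5/5)) = -21023 + (-6951/5 + 2562*√5/5) = -112066/5 + 2562*√5/5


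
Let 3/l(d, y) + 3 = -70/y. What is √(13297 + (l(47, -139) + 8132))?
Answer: √2580099762/347 ≈ 146.38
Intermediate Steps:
l(d, y) = 3/(-3 - 70/y)
√(13297 + (l(47, -139) + 8132)) = √(13297 + (-3*(-139)/(70 + 3*(-139)) + 8132)) = √(13297 + (-3*(-139)/(70 - 417) + 8132)) = √(13297 + (-3*(-139)/(-347) + 8132)) = √(13297 + (-3*(-139)*(-1/347) + 8132)) = √(13297 + (-417/347 + 8132)) = √(13297 + 2821387/347) = √(7435446/347) = √2580099762/347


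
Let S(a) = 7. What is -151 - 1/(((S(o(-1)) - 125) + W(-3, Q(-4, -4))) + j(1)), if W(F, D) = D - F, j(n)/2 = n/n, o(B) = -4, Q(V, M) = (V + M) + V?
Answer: -18874/125 ≈ -150.99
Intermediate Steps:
Q(V, M) = M + 2*V (Q(V, M) = (M + V) + V = M + 2*V)
j(n) = 2 (j(n) = 2*(n/n) = 2*1 = 2)
-151 - 1/(((S(o(-1)) - 125) + W(-3, Q(-4, -4))) + j(1)) = -151 - 1/(((7 - 125) + ((-4 + 2*(-4)) - 1*(-3))) + 2) = -151 - 1/((-118 + ((-4 - 8) + 3)) + 2) = -151 - 1/((-118 + (-12 + 3)) + 2) = -151 - 1/((-118 - 9) + 2) = -151 - 1/(-127 + 2) = -151 - 1/(-125) = -151 - 1*(-1/125) = -151 + 1/125 = -18874/125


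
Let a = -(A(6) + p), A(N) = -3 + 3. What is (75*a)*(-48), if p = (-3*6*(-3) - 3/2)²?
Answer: 9922500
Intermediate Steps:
A(N) = 0
p = 11025/4 (p = (-18*(-3) - 3*½)² = (54 - 3/2)² = (105/2)² = 11025/4 ≈ 2756.3)
a = -11025/4 (a = -(0 + 11025/4) = -1*11025/4 = -11025/4 ≈ -2756.3)
(75*a)*(-48) = (75*(-11025/4))*(-48) = -826875/4*(-48) = 9922500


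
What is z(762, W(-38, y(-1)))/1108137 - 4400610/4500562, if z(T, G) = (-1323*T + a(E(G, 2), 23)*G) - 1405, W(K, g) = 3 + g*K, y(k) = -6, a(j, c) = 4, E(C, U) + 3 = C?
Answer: -4707888550352/2493619636497 ≈ -1.8880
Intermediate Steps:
E(C, U) = -3 + C
W(K, g) = 3 + K*g
z(T, G) = -1405 - 1323*T + 4*G (z(T, G) = (-1323*T + 4*G) - 1405 = -1405 - 1323*T + 4*G)
z(762, W(-38, y(-1)))/1108137 - 4400610/4500562 = (-1405 - 1323*762 + 4*(3 - 38*(-6)))/1108137 - 4400610/4500562 = (-1405 - 1008126 + 4*(3 + 228))*(1/1108137) - 4400610*1/4500562 = (-1405 - 1008126 + 4*231)*(1/1108137) - 2200305/2250281 = (-1405 - 1008126 + 924)*(1/1108137) - 2200305/2250281 = -1008607*1/1108137 - 2200305/2250281 = -1008607/1108137 - 2200305/2250281 = -4707888550352/2493619636497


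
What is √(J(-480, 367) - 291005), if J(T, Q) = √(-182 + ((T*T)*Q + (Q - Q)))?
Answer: √(-291005 + √84556618) ≈ 530.86*I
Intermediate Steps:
J(T, Q) = √(-182 + Q*T²) (J(T, Q) = √(-182 + (T²*Q + 0)) = √(-182 + (Q*T² + 0)) = √(-182 + Q*T²))
√(J(-480, 367) - 291005) = √(√(-182 + 367*(-480)²) - 291005) = √(√(-182 + 367*230400) - 291005) = √(√(-182 + 84556800) - 291005) = √(√84556618 - 291005) = √(-291005 + √84556618)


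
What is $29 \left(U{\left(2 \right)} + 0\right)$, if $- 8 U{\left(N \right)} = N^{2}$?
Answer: $- \frac{29}{2} \approx -14.5$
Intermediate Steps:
$U{\left(N \right)} = - \frac{N^{2}}{8}$
$29 \left(U{\left(2 \right)} + 0\right) = 29 \left(- \frac{2^{2}}{8} + 0\right) = 29 \left(\left(- \frac{1}{8}\right) 4 + 0\right) = 29 \left(- \frac{1}{2} + 0\right) = 29 \left(- \frac{1}{2}\right) = - \frac{29}{2}$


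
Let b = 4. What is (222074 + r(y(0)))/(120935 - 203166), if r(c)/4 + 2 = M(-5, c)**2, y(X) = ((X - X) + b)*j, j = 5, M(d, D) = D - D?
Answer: -222066/82231 ≈ -2.7005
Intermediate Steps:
M(d, D) = 0
y(X) = 20 (y(X) = ((X - X) + 4)*5 = (0 + 4)*5 = 4*5 = 20)
r(c) = -8 (r(c) = -8 + 4*0**2 = -8 + 4*0 = -8 + 0 = -8)
(222074 + r(y(0)))/(120935 - 203166) = (222074 - 8)/(120935 - 203166) = 222066/(-82231) = 222066*(-1/82231) = -222066/82231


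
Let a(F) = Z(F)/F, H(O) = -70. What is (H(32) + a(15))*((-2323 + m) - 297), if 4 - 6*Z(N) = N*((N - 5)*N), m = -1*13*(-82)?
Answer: 2213414/15 ≈ 1.4756e+5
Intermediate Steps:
m = 1066 (m = -13*(-82) = 1066)
Z(N) = ⅔ - N²*(-5 + N)/6 (Z(N) = ⅔ - N*(N - 5)*N/6 = ⅔ - N*(-5 + N)*N/6 = ⅔ - N*N*(-5 + N)/6 = ⅔ - N²*(-5 + N)/6)
a(F) = (⅔ - F³/6 + 5*F²/6)/F
(H(32) + a(15))*((-2323 + m) - 297) = (-70 + (⅙)*(4 - 1*15³ + 5*15²)/15)*((-2323 + 1066) - 297) = (-70 + (⅙)*(1/15)*(4 - 1*3375 + 5*225))*(-1257 - 297) = (-70 + (⅙)*(1/15)*(4 - 3375 + 1125))*(-1554) = (-70 + (⅙)*(1/15)*(-2246))*(-1554) = (-70 - 1123/45)*(-1554) = -4273/45*(-1554) = 2213414/15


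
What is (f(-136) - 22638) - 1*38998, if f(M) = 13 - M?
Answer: -61487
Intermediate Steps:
(f(-136) - 22638) - 1*38998 = ((13 - 1*(-136)) - 22638) - 1*38998 = ((13 + 136) - 22638) - 38998 = (149 - 22638) - 38998 = -22489 - 38998 = -61487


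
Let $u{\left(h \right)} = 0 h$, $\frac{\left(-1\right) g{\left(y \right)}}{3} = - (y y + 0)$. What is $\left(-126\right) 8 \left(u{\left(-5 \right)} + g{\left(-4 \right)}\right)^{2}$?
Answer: $-2322432$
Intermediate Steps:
$g{\left(y \right)} = 3 y^{2}$ ($g{\left(y \right)} = - 3 \left(- (y y + 0)\right) = - 3 \left(- (y^{2} + 0)\right) = - 3 \left(- y^{2}\right) = 3 y^{2}$)
$u{\left(h \right)} = 0$
$\left(-126\right) 8 \left(u{\left(-5 \right)} + g{\left(-4 \right)}\right)^{2} = \left(-126\right) 8 \left(0 + 3 \left(-4\right)^{2}\right)^{2} = - 1008 \left(0 + 3 \cdot 16\right)^{2} = - 1008 \left(0 + 48\right)^{2} = - 1008 \cdot 48^{2} = \left(-1008\right) 2304 = -2322432$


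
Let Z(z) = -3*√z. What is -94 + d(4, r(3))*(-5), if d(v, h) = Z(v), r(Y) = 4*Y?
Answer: -64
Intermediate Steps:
d(v, h) = -3*√v
-94 + d(4, r(3))*(-5) = -94 - 3*√4*(-5) = -94 - 3*2*(-5) = -94 - 6*(-5) = -94 + 30 = -64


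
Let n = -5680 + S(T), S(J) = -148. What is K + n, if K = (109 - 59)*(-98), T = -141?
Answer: -10728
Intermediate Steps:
K = -4900 (K = 50*(-98) = -4900)
n = -5828 (n = -5680 - 148 = -5828)
K + n = -4900 - 5828 = -10728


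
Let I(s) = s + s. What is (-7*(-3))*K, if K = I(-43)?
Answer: -1806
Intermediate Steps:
I(s) = 2*s
K = -86 (K = 2*(-43) = -86)
(-7*(-3))*K = -7*(-3)*(-86) = 21*(-86) = -1806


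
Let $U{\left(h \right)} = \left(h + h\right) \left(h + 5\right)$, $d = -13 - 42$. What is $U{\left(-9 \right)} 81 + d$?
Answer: $5777$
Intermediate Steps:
$d = -55$ ($d = -13 - 42 = -55$)
$U{\left(h \right)} = 2 h \left(5 + h\right)$
$U{\left(-9 \right)} 81 + d = 2 \left(-9\right) \left(5 - 9\right) 81 - 55 = 2 \left(-9\right) \left(-4\right) 81 - 55 = 72 \cdot 81 - 55 = 5832 - 55 = 5777$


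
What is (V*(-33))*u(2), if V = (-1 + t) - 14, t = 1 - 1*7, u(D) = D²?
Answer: 2772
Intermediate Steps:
t = -6 (t = 1 - 7 = -6)
V = -21 (V = (-1 - 6) - 14 = -7 - 14 = -21)
(V*(-33))*u(2) = -21*(-33)*2² = 693*4 = 2772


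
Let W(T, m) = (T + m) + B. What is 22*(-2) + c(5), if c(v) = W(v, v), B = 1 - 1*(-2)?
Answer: -31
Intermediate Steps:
B = 3 (B = 1 + 2 = 3)
W(T, m) = 3 + T + m (W(T, m) = (T + m) + 3 = 3 + T + m)
c(v) = 3 + 2*v (c(v) = 3 + v + v = 3 + 2*v)
22*(-2) + c(5) = 22*(-2) + (3 + 2*5) = -44 + (3 + 10) = -44 + 13 = -31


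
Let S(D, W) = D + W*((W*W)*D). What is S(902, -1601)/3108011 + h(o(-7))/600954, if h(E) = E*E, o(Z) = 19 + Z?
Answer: -370740911152054136/311295273749 ≈ -1.1910e+6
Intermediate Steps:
h(E) = E²
S(D, W) = D + D*W³ (S(D, W) = D + W*(W²*D) = D + W*(D*W²) = D + D*W³)
S(902, -1601)/3108011 + h(o(-7))/600954 = (902*(1 + (-1601)³))/3108011 + (19 - 7)²/600954 = (902*(1 - 4103684801))*(1/3108011) + 12²*(1/600954) = (902*(-4103684800))*(1/3108011) + 144*(1/600954) = -3701523689600*1/3108011 + 24/100159 = -3701523689600/3108011 + 24/100159 = -370740911152054136/311295273749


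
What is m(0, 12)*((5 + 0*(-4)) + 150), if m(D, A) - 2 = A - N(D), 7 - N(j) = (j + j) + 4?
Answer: 1705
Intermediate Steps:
N(j) = 3 - 2*j (N(j) = 7 - ((j + j) + 4) = 7 - (2*j + 4) = 7 - (4 + 2*j) = 7 + (-4 - 2*j) = 3 - 2*j)
m(D, A) = -1 + A + 2*D (m(D, A) = 2 + (A - (3 - 2*D)) = 2 + (A + (-3 + 2*D)) = 2 + (-3 + A + 2*D) = -1 + A + 2*D)
m(0, 12)*((5 + 0*(-4)) + 150) = (-1 + 12 + 2*0)*((5 + 0*(-4)) + 150) = (-1 + 12 + 0)*((5 + 0) + 150) = 11*(5 + 150) = 11*155 = 1705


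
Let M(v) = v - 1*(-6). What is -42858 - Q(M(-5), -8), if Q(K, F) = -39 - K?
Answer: -42818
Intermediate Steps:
M(v) = 6 + v (M(v) = v + 6 = 6 + v)
-42858 - Q(M(-5), -8) = -42858 - (-39 - (6 - 5)) = -42858 - (-39 - 1*1) = -42858 - (-39 - 1) = -42858 - 1*(-40) = -42858 + 40 = -42818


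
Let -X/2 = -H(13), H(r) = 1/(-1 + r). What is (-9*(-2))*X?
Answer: 3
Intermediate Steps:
X = ⅙ (X = -(-2)/(-1 + 13) = -(-2)/12 = -2*(-1/12) = ⅙ ≈ 0.16667)
(-9*(-2))*X = -9*(-2)*(⅙) = 18*(⅙) = 3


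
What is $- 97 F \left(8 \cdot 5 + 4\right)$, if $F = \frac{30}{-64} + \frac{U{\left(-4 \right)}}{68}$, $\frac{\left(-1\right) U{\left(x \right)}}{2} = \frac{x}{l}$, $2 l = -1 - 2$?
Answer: $\frac{952831}{408} \approx 2335.4$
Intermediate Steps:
$l = - \frac{3}{2}$ ($l = \frac{-1 - 2}{2} = \frac{1}{2} \left(-3\right) = - \frac{3}{2} \approx -1.5$)
$U{\left(x \right)} = \frac{4 x}{3}$ ($U{\left(x \right)} = - 2 \frac{x}{- \frac{3}{2}} = - 2 x \left(- \frac{2}{3}\right) = - 2 \left(- \frac{2 x}{3}\right) = \frac{4 x}{3}$)
$F = - \frac{893}{1632}$ ($F = \frac{30}{-64} + \frac{\frac{4}{3} \left(-4\right)}{68} = 30 \left(- \frac{1}{64}\right) - \frac{4}{51} = - \frac{15}{32} - \frac{4}{51} = - \frac{893}{1632} \approx -0.54718$)
$- 97 F \left(8 \cdot 5 + 4\right) = \left(-97\right) \left(- \frac{893}{1632}\right) \left(8 \cdot 5 + 4\right) = \frac{86621 \left(40 + 4\right)}{1632} = \frac{86621}{1632} \cdot 44 = \frac{952831}{408}$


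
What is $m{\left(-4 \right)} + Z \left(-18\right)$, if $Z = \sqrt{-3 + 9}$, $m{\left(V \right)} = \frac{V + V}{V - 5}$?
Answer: $\frac{8}{9} - 18 \sqrt{6} \approx -43.202$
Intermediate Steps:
$m{\left(V \right)} = \frac{2 V}{-5 + V}$
$Z = \sqrt{6} \approx 2.4495$
$m{\left(-4 \right)} + Z \left(-18\right) = 2 \left(-4\right) \frac{1}{-5 - 4} + \sqrt{6} \left(-18\right) = 2 \left(-4\right) \frac{1}{-9} - 18 \sqrt{6} = 2 \left(-4\right) \left(- \frac{1}{9}\right) - 18 \sqrt{6} = \frac{8}{9} - 18 \sqrt{6}$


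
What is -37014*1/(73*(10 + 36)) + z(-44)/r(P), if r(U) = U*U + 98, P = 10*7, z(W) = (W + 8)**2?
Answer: -15053667/1398607 ≈ -10.763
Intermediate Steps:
z(W) = (8 + W)**2
P = 70
r(U) = 98 + U**2 (r(U) = U**2 + 98 = 98 + U**2)
-37014*1/(73*(10 + 36)) + z(-44)/r(P) = -37014*1/(73*(10 + 36)) + (8 - 44)**2/(98 + 70**2) = -37014/(73*46) + (-36)**2/(98 + 4900) = -37014/3358 + 1296/4998 = -37014*1/3358 + 1296*(1/4998) = -18507/1679 + 216/833 = -15053667/1398607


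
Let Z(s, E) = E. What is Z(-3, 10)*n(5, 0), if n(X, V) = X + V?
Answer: 50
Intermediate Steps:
n(X, V) = V + X
Z(-3, 10)*n(5, 0) = 10*(0 + 5) = 10*5 = 50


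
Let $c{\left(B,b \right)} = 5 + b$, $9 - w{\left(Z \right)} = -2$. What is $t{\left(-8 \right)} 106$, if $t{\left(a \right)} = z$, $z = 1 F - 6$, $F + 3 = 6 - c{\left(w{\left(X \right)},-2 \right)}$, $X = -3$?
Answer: $-636$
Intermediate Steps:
$w{\left(Z \right)} = 11$ ($w{\left(Z \right)} = 9 - -2 = 9 + 2 = 11$)
$F = 0$ ($F = -3 + \left(6 - \left(5 - 2\right)\right) = -3 + \left(6 - 3\right) = -3 + 3 = 0$)
$z = -6$ ($z = 1 \cdot 0 - 6 = 0 - 6 = -6$)
$t{\left(a \right)} = -6$
$t{\left(-8 \right)} 106 = \left(-6\right) 106 = -636$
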